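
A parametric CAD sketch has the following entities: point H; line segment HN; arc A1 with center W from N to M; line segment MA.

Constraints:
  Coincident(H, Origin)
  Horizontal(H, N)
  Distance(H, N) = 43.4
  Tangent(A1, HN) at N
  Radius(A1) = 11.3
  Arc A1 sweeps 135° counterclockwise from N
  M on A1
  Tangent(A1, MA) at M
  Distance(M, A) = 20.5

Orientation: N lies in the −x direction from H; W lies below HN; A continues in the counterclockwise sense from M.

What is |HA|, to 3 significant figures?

50.0

H is at the origin; H and N share the same y with |HN| = 43.4 and N on the −x side, so N = (-43.4, 0.00). Since A1 is tangent to HN there, WN ⟂ HN, so W = N + (0, -11.3) = (-43.4, -11.3). On A1, N sits at bearing 90° from W; a 135° counterclockwise sweep puts M at bearing 225°, so M = W + 11.3·(cos 225°, sin 225°) = (-51.4, -19.3). The tangent condition forces WM to be normal to MA, so MA runs along (−sin 225°, cos 225°); with |MA| = 20.5, A = (-36.9, -33.8). Then |HA| = |A − H| = 50.0.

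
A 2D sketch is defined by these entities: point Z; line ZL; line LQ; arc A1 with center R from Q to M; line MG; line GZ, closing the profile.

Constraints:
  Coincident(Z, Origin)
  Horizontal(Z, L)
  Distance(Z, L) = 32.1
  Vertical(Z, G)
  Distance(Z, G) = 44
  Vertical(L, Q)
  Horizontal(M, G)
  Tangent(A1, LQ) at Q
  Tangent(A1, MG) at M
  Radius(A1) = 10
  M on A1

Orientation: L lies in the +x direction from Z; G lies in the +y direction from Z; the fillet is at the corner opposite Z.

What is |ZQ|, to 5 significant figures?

46.759

The virtual corner opposite Z is at (32.100, 44.000). Tangency of A1 to LQ means the radius RQ is perpendicular to LQ and since A1 is tangent to MG there, RM ⟂ MG, with radius 10.0, so the center R sits 10.0 in from both sides at R = (22.100, 34.000). That places the tangent points at Q = (32.100, 34.000) on LQ and M = (22.100, 44.000) on MG. Then |ZQ| = |Q − Z| = 46.759.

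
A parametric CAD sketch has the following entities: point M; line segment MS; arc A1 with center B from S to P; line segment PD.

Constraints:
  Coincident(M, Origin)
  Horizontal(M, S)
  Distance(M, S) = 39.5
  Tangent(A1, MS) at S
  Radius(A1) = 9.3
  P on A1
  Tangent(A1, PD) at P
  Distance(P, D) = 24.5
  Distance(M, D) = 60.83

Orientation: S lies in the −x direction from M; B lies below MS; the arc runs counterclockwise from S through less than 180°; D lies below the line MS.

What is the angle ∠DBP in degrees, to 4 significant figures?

69.21°

M is at the origin; M and S share the same y with |MS| = 39.5 and S on the −x side, so S = (-39.50, 0.000). Tangency of A1 to MS means the radius BS is perpendicular to MS, so B = S + (0, -9.3) = (-39.50, -9.300). Since BP ⟂ PD (tangency), |BD| = √(9.3² + 24.5²) = 26.21 regardless of where P sits on A1. So D lies on both circle(M, 60.83) and circle(B, 26.21); the below-MS intersection is D = (-51.29, -32.70). P is the foot of the tangent from D: P = (-48.75, -8.335).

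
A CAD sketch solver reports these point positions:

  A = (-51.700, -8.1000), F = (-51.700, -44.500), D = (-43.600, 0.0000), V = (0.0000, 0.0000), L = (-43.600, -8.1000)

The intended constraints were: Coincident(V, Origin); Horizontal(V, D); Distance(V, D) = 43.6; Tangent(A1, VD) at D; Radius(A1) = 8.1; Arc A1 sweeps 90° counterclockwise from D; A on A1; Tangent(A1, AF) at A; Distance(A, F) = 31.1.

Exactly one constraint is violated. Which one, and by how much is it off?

Distance(A, F) = 31.1 — off by 5.30.

V = (0.00, 0.00) ✓; V.y = 0.00, D.y = 0.00 ✓; |VD| = 43.60 ✓; ∠(LD, DV) = 90.00° ✓; |LD| = 8.100 ✓; bearing(L→A) − bearing(L→D) = 90.00° ✓; |LA| = 8.100 ✓; ∠(LA, AF) = 90.00° ✓; |AF| = 36.40 ✗.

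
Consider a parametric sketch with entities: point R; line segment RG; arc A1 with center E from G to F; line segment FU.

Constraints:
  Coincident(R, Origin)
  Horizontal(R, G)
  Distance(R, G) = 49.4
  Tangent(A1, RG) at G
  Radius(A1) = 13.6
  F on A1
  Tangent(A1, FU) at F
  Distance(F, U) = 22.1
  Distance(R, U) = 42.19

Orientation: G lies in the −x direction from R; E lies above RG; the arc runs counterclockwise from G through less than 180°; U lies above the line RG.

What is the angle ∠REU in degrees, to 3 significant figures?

55.2°

Checks: |EF| = 13.60 ✓; ∠(EF, FU) = 90.00° ✓; |FU| = 22.10 ✓; |RU| = 42.19 ✓.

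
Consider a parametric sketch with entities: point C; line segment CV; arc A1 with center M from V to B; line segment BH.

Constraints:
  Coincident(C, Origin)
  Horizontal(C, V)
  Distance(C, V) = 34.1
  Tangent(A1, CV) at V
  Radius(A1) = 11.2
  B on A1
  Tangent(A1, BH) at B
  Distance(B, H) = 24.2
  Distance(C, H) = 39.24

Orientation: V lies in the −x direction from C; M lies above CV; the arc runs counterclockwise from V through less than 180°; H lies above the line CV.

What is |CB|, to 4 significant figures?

24.99

Checks: C.y = 0.00, V.y = 0.00 ✓; |MB| = 11.20 ✓; ∠(MB, BH) = 90.00° ✓; |BH| = 24.20 ✓; |CH| = 39.24 ✓.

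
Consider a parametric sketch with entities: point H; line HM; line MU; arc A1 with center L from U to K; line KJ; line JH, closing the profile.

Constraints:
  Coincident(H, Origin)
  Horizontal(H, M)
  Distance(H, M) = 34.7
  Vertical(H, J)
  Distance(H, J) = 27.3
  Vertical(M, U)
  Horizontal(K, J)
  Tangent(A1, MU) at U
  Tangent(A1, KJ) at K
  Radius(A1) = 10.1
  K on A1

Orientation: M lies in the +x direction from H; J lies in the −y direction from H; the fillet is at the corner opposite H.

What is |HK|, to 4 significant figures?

36.75

The virtual corner opposite H is at (34.70, -27.30). The tangent condition forces LU to be normal to MU and A1 meets KJ tangentially, so LK is at right angles to KJ, with radius 10.1, so the center L sits 10.1 in from both sides at L = (24.60, -17.20). That places the tangent points at U = (34.70, -17.20) on MU and K = (24.60, -27.30) on KJ. Then |HK| = |K − H| = 36.75.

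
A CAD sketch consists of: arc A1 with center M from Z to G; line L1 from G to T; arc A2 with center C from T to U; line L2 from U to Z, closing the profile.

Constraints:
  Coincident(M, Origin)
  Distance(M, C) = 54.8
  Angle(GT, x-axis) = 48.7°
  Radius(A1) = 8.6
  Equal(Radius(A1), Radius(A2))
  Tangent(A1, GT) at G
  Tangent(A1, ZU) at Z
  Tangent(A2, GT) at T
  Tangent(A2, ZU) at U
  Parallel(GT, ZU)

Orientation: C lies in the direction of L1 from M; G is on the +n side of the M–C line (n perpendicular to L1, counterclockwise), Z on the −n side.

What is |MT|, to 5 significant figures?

55.471

The slot axis is L1's direction at 48.7°, so u = (cos 48.7°, sin 48.7°) = (0.66000, 0.75126) and n = (−sin 48.7°, cos 48.7°) = (-0.75126, 0.66000). M is at the origin and C lies 54.8 along u from M, so C = 54.8·u = (36.168, 41.169). Tangency of A1 to both parallel lines with radius 8.6 puts G and Z at M ± 8.6·n: G = (-6.4609, 5.6760), Z = (6.4609, -5.6760). Equal radii place T and U the same way about C: T = C + 8.6·n = (29.707, 46.845), U = C − 8.6·n = (42.629, 35.493). Then |MT| = |T − M| = 55.471.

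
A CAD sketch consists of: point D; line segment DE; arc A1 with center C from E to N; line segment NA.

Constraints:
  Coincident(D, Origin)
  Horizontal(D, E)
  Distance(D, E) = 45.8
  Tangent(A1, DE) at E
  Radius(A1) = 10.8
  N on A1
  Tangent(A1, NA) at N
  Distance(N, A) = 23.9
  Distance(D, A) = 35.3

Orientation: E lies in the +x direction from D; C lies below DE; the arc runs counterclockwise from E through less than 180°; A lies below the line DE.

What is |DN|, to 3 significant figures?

36.9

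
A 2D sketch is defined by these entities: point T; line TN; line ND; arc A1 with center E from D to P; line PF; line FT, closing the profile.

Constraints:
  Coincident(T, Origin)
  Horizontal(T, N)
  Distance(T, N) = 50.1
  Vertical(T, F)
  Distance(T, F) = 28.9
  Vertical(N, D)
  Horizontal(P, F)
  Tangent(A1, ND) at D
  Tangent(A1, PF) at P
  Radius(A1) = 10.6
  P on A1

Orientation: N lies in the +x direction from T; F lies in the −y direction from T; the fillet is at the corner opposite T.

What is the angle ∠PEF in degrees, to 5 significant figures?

74.978°

T is at the origin; TN is horizontal with |TN| = 50.1 and N on the +x side, so N = (50.100, 0.0000). T and F share the same x with |TF| = 28.9 and F on the −y side, so F = (0.0000, -28.900). The virtual corner opposite T is at (50.100, -28.900). Since A1 is tangent to ND there, ED ⟂ ND and tangency of A1 to PF means the radius EP is perpendicular to PF, with radius 10.6, so the center E sits 10.6 in from both sides at E = (39.500, -18.300). That places the tangent points at D = (50.100, -18.300) on ND and P = (39.500, -28.900) on PF. Then cos ∠PEF = EP·EF / (|EP||EF|), giving 74.978°.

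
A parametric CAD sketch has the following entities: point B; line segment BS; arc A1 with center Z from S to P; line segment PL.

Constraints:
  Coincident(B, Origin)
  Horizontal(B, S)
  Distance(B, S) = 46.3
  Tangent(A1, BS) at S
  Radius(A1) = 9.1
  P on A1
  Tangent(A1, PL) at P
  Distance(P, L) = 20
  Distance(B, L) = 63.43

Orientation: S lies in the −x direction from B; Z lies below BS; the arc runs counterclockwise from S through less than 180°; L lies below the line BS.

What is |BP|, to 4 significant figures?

56.03

Checks: |ZP| = 9.100 ✓; ∠(ZP, PL) = 90.00° ✓; |PL| = 20.00 ✓; |BL| = 63.43 ✓.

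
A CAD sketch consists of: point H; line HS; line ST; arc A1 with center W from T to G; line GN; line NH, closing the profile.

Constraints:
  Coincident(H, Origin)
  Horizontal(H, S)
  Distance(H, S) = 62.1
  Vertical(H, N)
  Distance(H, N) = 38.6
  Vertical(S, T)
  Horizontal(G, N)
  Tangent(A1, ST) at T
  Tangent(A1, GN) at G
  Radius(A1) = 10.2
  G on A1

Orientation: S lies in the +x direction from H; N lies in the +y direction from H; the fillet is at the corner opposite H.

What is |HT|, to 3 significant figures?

68.3

The virtual corner opposite H is at (62.1, 38.6). A1 meets ST tangentially, so WT is at right angles to ST and A1 meets GN tangentially, so WG is at right angles to GN, with radius 10.2, so the center W sits 10.2 in from both sides at W = (51.9, 28.4). That places the tangent points at T = (62.1, 28.4) on ST and G = (51.9, 38.6) on GN. Then |HT| = |T − H| = 68.3.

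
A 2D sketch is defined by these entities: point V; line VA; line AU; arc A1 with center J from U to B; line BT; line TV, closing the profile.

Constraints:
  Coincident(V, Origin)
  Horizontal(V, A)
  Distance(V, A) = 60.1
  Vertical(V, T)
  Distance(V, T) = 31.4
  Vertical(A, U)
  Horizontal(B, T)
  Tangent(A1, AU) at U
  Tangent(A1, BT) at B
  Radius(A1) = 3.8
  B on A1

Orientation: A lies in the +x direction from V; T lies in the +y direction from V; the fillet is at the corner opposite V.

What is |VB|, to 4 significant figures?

64.46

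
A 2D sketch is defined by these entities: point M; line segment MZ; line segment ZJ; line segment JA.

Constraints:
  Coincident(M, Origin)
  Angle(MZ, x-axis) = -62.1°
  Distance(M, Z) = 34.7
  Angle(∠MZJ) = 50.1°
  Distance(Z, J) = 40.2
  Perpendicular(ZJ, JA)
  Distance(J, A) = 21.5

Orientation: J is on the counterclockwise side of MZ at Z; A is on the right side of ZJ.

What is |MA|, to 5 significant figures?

51.357

∠MZJ = 50.1°, so ZJ runs at -62.1° + (180° − 50.1°) = 67.800° from the x-axis; with |ZJ| = 40.2, J = Z + 40.2·(cos 67.800°, sin 67.800°) = (31.426, 6.5533). ZJ ⟂ JA; with |JA| = 21.5 on the right of ZJ, A = J + 21.5·(0.92587, -0.37784) = (51.333, -1.5702). Then |MA| = |A − M| = 51.357.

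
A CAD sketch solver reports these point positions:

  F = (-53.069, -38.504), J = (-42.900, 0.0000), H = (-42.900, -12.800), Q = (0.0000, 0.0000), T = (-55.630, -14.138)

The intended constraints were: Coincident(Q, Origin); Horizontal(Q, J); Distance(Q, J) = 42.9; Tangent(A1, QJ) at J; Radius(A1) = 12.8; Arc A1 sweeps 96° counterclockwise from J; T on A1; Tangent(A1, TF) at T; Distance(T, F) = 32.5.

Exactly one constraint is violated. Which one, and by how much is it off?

Distance(T, F) = 32.5 — off by 8.00.

Q = (0.00, 0.00) ✓; Q.y = 0.00, J.y = 0.00 ✓; |QJ| = 42.90 ✓; ∠(HJ, JQ) = 90.00° ✓; |HJ| = 12.80 ✓; bearing(H→T) − bearing(H→J) = 96.00° ✓; |HT| = 12.80 ✓; ∠(HT, TF) = 90.00° ✓; |TF| = 24.50 ✗.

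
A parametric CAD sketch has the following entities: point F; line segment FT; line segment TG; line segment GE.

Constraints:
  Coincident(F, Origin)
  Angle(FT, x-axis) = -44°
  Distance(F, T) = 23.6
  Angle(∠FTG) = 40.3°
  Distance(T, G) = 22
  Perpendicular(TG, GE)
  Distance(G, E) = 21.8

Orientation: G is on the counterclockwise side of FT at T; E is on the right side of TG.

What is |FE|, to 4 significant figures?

37.28

F is at the origin; FT runs at -44.0° with length 23.6, so T = 23.6·(cos -44.0°, sin -44.0°) = (16.98, -16.39). ∠FTG = 40.3°, so TG runs at -44.0° + (180° − 40.3°) = 95.70° from the x-axis; with |TG| = 22.0, G = T + 22.0·(cos 95.70°, sin 95.70°) = (14.79, 5.497). The perpendicularity gives GE at right angles to TG; with |GE| = 21.8 on the right of TG, E = G + 21.8·(0.9951, 0.09932) = (36.48, 7.662). Then |FE| = |E − F| = 37.28.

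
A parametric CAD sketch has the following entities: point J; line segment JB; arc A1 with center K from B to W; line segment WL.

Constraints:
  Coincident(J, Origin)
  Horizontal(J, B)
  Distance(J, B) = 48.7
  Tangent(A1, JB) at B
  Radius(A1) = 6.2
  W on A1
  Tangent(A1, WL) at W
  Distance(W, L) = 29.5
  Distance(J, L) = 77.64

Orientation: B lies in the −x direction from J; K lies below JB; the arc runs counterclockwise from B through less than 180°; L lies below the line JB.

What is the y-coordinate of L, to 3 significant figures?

-21.7

J is at the origin; JB is horizontal with |JB| = 48.7 and B on the −x side, so B = (-48.7, 0.00). Since A1 is tangent to JB there, KB ⟂ JB, so K = B + (0, -6.2) = (-48.7, -6.20). Since KW ⟂ WL (tangency), |KL| = √(6.2² + 29.5²) = 30.1 regardless of where W sits on A1. So L lies on both circle(J, 77.64) and circle(K, 30.1); the below-JB intersection is L = (-74.5, -21.7). W is the foot of the tangent from L: W = (-52.9, -1.66).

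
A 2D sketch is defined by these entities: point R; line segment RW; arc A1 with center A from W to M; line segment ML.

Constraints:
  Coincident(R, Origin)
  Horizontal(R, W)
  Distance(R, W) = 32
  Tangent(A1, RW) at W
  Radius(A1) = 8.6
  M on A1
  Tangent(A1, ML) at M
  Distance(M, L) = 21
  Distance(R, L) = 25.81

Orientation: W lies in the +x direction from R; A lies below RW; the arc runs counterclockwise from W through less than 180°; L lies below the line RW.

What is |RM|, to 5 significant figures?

25.023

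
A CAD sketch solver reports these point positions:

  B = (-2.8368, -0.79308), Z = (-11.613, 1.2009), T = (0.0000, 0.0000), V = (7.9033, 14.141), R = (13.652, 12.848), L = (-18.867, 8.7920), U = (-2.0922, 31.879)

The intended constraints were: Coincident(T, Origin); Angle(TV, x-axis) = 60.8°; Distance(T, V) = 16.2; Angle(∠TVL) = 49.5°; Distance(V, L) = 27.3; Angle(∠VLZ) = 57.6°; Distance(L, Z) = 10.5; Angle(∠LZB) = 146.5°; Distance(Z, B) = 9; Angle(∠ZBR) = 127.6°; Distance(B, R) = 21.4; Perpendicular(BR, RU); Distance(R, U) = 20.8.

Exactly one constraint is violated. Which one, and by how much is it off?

Distance(R, U) = 20.8 — off by 3.90.

T = (0.00, 0.00) ✓; TV at 60.80° ✓; |TV| = 16.20 ✓; ∠TVL = 49.50° ✓; |VL| = 27.30 ✓; ∠VLZ = 57.60° ✓; |LZ| = 10.50 ✓; ∠LZB = 146.5° ✓; |ZB| = 9.000 ✓; ∠ZBR = 127.6° ✓; |BR| = 21.40 ✓; ∠(BR, RU) = 90.00° ✓; |RU| = 24.70 ✗.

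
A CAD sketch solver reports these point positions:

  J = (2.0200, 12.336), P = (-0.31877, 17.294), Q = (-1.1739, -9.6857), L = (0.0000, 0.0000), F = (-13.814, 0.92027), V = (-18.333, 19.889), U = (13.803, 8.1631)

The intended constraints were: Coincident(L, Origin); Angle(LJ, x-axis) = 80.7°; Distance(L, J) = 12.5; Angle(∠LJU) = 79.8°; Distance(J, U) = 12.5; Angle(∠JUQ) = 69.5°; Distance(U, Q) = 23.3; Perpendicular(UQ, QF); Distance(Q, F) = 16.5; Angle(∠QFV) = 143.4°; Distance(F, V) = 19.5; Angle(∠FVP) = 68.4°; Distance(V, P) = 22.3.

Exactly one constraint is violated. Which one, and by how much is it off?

Distance(V, P) = 22.3 — off by 4.10.

L = (0.00, 0.00) ✓; LJ at 80.70° ✓; |LJ| = 12.50 ✓; ∠LJU = 79.80° ✓; |JU| = 12.50 ✓; ∠JUQ = 69.50° ✓; |UQ| = 23.30 ✓; ∠(UQ, QF) = 90.00° ✓; |QF| = 16.50 ✓; ∠QFV = 143.4° ✓; |FV| = 19.50 ✓; ∠FVP = 68.40° ✓; |VP| = 18.20 ✗.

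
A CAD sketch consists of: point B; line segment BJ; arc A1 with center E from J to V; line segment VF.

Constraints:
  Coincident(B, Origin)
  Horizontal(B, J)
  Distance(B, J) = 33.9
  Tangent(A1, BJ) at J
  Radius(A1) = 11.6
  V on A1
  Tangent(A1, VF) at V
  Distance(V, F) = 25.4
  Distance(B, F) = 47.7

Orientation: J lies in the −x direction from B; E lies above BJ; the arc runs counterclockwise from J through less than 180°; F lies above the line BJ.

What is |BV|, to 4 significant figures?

26.51

Checks: |EV| = 11.60 ✓; ∠(EV, VF) = 90.00° ✓; |VF| = 25.40 ✓; |BF| = 47.70 ✓.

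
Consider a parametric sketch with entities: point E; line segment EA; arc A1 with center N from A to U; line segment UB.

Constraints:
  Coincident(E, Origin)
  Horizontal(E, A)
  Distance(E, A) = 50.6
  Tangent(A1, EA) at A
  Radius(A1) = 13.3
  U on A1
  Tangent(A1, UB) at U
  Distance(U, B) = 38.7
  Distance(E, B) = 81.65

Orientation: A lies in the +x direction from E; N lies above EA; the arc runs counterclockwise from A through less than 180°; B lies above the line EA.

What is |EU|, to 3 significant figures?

65.4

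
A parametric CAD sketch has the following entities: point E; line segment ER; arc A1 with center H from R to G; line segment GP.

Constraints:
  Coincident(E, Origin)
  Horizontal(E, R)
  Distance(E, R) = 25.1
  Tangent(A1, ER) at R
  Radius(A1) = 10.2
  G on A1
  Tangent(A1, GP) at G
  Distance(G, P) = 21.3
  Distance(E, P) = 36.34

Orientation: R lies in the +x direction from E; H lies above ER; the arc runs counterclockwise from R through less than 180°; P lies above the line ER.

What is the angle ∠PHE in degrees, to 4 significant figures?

91.29°

E is at the origin; E and R share the same y with |ER| = 25.1 and R on the +x side, so R = (25.10, 0.000). A1 meets ER tangentially, so HR is at right angles to ER, so H = R + (0, 10.2) = (25.10, 10.20). Since HG ⟂ GP (tangency), |HP| = √(10.2² + 21.3²) = 23.62 regardless of where G sits on A1. So P lies on both circle(E, 36.34) and circle(H, 23.62); the above-ER intersection is P = (16.70, 32.27). G is the foot of the tangent from P: G = (32.13, 17.59).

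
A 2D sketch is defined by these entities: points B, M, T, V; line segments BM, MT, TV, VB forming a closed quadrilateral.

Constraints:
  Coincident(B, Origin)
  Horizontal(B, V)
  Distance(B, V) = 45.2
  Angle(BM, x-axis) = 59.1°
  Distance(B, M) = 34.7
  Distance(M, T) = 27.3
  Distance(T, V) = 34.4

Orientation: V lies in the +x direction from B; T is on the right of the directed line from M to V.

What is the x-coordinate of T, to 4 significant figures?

10.96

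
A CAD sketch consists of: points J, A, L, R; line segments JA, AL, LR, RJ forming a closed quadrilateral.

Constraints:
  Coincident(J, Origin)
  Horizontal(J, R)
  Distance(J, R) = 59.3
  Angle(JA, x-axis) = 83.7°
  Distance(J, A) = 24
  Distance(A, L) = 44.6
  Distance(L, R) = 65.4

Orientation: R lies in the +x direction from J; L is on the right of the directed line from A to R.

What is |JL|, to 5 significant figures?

20.604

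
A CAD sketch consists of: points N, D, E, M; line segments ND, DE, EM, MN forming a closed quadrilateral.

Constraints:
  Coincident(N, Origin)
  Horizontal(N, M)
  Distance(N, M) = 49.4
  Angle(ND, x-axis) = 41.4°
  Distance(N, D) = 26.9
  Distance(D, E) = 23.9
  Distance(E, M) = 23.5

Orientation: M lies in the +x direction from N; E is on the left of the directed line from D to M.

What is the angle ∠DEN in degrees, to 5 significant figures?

15.584°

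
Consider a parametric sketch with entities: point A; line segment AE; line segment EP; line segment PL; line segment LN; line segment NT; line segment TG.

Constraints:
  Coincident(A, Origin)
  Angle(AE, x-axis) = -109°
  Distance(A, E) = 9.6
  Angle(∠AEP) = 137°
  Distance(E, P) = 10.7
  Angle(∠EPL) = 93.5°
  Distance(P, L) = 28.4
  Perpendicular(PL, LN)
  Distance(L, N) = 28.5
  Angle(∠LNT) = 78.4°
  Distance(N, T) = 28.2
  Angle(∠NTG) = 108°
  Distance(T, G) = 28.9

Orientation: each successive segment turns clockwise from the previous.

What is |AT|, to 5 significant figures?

6.6605

The perpendicularity gives LN at right angles to PL, so LN runs at 31.500°; with |LN| = 28.5, N = (-3.1117, 25.006). ∠LNT = 78.4° gives NT at -70.100° from the x-axis; with |NT| = 28.2, T = (6.4870, -1.5103). Then |AT| = |T − A| = 6.6605.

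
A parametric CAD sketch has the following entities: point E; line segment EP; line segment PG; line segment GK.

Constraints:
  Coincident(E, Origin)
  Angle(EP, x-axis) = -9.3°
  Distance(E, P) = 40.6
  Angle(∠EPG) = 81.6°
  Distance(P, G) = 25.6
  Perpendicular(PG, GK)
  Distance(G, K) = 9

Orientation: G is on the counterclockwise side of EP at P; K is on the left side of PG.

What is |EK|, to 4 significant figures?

36.85

∠EPG = 81.6°, so PG runs at -9.3° + (180° − 81.6°) = 89.10° from the x-axis; with |PG| = 25.6, G = P + 25.6·(cos 89.10°, sin 89.10°) = (40.47, 19.04). PG ⟂ GK; with |GK| = 9.0 on the left of PG, K = G + 9.0·(-0.9999, 0.01571) = (31.47, 19.18). Then |EK| = |K − E| = 36.85.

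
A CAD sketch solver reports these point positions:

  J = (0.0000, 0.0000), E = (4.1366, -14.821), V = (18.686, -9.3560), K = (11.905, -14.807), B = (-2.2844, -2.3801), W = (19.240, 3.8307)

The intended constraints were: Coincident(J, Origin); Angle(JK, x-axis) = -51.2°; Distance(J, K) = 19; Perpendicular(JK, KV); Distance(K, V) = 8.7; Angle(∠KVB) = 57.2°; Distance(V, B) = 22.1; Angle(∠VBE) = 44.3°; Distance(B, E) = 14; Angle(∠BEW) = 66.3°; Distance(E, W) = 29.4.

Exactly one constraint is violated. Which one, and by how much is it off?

Distance(E, W) = 29.4 — off by 5.40.

J = (0.00, 0.00) ✓; JK at -51.20° ✓; |JK| = 19.00 ✓; ∠(JK, KV) = 89.99° ✓; |KV| = 8.700 ✓; ∠KVB = 57.19° ✓; |VB| = 22.10 ✓; ∠VBE = 44.30° ✓; |BE| = 14.00 ✓; ∠BEW = 66.30° ✓; |EW| = 24.00 ✗.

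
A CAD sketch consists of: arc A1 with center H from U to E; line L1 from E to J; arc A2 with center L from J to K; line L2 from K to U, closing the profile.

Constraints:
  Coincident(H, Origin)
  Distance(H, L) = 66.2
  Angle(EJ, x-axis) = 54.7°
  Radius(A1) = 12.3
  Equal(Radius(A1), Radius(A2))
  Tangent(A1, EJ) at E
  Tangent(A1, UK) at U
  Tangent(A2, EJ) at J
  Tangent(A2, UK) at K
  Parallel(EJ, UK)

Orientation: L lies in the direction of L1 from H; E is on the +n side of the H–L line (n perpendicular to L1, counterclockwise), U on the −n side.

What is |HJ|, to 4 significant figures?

67.33

Tangency of A1 to both parallel lines with radius 12.3 puts E and U at H ± 12.3·n: E = (-10.04, 7.108), U = (10.04, -7.108). Equal radii place J and K the same way about L: J = L + 12.3·n = (28.22, 61.14), K = L − 12.3·n = (48.29, 46.92). Then |HJ| = |J − H| = 67.33.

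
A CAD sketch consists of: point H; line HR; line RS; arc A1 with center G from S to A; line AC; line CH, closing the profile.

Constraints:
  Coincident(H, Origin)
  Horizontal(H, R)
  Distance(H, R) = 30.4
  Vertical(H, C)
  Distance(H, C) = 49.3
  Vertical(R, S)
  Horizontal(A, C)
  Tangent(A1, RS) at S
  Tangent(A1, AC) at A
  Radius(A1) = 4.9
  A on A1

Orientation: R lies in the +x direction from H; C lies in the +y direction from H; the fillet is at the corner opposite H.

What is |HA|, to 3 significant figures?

55.5

The virtual corner opposite H is at (30.4, 49.3). The tangent condition forces GS to be normal to RS and since A1 is tangent to AC there, GA ⟂ AC, with radius 4.9, so the center G sits 4.9 in from both sides at G = (25.5, 44.4). That places the tangent points at S = (30.4, 44.4) on RS and A = (25.5, 49.3) on AC. Then |HA| = |A − H| = 55.5.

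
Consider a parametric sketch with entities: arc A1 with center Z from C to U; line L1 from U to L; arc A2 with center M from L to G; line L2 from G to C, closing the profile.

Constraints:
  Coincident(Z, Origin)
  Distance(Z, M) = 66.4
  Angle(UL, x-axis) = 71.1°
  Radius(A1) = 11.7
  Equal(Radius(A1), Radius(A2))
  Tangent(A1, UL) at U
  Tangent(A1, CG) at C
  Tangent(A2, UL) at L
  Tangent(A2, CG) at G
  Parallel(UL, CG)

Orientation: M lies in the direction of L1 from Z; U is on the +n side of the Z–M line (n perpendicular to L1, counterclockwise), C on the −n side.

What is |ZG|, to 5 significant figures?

67.423

The slot axis is L1's direction at 71.1°, so u = (cos 71.1°, sin 71.1°) = (0.32392, 0.94609) and n = (−sin 71.1°, cos 71.1°) = (-0.94609, 0.32392). Z is at the origin and M lies 66.4 along u from Z, so M = 66.4·u = (21.508, 62.820). Tangency of A1 to both parallel lines with radius 11.7 puts U and C at Z ± 11.7·n: U = (-11.069, 3.7898), C = (11.069, -3.7898). Equal radii place L and G the same way about M: L = M + 11.7·n = (10.439, 66.610), G = M − 11.7·n = (32.577, 59.030). Then |ZG| = |G − Z| = 67.423.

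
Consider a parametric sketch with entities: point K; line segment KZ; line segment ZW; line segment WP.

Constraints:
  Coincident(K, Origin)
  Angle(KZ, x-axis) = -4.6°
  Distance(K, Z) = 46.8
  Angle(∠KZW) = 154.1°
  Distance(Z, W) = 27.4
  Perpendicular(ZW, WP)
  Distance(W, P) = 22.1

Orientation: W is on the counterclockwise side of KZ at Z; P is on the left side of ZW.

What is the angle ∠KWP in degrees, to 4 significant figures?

73.61°

K is at the origin; KZ runs at -4.6° with length 46.8, so Z = 46.8·(cos -4.6°, sin -4.6°) = (46.65, -3.753). ∠KZW = 154.1°, so ZW runs at -4.6° + (180° − 154.1°) = 21.30° from the x-axis; with |ZW| = 27.4, W = Z + 27.4·(cos 21.30°, sin 21.30°) = (72.18, 6.200). ZW ⟂ WP; with |WP| = 22.1 on the left of ZW, P = W + 22.1·(-0.3633, 0.9317) = (64.15, 26.79). Then cos ∠KWP = WK·WP / (|WK||WP|), giving 73.61°.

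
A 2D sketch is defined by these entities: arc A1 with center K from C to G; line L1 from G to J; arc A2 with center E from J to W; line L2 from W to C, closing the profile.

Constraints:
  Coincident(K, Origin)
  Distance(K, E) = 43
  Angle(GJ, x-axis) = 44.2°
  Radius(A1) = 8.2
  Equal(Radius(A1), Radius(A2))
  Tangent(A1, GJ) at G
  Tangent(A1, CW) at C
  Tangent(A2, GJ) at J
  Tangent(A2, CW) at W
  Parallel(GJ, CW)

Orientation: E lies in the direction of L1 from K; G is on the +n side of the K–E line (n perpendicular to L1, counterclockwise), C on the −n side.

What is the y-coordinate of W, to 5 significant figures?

24.099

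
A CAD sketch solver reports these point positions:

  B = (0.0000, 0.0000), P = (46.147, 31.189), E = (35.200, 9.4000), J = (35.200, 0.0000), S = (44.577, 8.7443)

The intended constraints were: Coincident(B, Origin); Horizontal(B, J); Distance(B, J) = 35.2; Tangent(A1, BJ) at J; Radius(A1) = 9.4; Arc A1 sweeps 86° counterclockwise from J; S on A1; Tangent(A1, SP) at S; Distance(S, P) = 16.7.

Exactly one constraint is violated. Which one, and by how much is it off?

Distance(S, P) = 16.7 — off by 5.80.

B = (0.00, 0.00) ✓; B.y = 0.00, J.y = 0.00 ✓; |BJ| = 35.20 ✓; ∠(EJ, JB) = 90.00° ✓; |EJ| = 9.400 ✓; bearing(E→S) − bearing(E→J) = 86.00° ✓; |ES| = 9.400 ✓; ∠(ES, SP) = 90.00° ✓; |SP| = 22.50 ✗.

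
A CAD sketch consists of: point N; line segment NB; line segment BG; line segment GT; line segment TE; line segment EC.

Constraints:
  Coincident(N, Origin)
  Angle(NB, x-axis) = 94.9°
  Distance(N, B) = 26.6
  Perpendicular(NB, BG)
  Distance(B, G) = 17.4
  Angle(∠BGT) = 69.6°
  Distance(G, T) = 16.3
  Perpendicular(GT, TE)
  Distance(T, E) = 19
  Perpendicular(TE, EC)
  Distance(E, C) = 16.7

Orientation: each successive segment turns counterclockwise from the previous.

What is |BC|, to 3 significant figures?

7.00

GT ⟂ TE, so TE runs at 25.3°; with |TE| = 19.0, E = (4.54, 18.4). The perpendicularity gives EC at right angles to TE, so EC runs at 115°; with |EC| = 16.7, C = (-2.60, 33.5). Then |BC| = |C − B| = 7.00.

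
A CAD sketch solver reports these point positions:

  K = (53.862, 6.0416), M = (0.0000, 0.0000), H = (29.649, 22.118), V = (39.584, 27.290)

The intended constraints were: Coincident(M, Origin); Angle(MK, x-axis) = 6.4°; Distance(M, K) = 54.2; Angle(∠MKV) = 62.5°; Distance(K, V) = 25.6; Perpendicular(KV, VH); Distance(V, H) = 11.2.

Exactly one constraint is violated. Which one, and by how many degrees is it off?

Perpendicular(KV, VH) — off by 6.40°.

M = (0.00, 0.00) ✓; MK at 6.400° ✓; |MK| = 54.20 ✓; ∠MKV = 62.50° ✓; |KV| = 25.60 ✓; ∠(KV, VH) = 83.60° ✗; |VH| = 11.20 ✓.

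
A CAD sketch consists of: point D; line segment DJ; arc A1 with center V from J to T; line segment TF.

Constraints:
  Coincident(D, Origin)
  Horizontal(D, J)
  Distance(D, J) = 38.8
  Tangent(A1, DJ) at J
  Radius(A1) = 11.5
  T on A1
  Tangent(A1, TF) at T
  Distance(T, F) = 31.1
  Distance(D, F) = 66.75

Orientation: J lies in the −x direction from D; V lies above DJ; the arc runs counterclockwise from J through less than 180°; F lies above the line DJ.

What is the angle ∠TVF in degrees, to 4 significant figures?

69.71°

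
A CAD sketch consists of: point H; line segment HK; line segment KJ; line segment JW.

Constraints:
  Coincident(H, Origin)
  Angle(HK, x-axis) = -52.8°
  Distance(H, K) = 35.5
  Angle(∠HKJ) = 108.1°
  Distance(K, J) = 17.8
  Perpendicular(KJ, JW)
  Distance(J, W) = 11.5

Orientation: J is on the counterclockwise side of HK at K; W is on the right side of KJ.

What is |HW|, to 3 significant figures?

53.6

∠HKJ = 108.1°, so KJ runs at -52.8° + (180° − 108.1°) = 19.1° from the x-axis; with |KJ| = 17.8, J = K + 17.8·(cos 19.1°, sin 19.1°) = (38.3, -22.5). KJ ⟂ JW; with |JW| = 11.5 on the right of KJ, W = J + 11.5·(0.327, -0.945) = (42.0, -33.3). Then |HW| = |W − H| = 53.6.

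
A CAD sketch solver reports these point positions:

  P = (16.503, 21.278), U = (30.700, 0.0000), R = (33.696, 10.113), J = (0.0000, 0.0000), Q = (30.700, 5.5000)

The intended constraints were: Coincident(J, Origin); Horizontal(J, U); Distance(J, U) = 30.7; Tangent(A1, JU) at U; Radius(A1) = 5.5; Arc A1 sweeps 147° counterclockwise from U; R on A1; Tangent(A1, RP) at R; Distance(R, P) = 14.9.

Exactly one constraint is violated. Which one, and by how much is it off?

Distance(R, P) = 14.9 — off by 5.60.

J = (0.00, 0.00) ✓; J.y = 0.00, U.y = 0.00 ✓; |JU| = 30.70 ✓; ∠(QU, UJ) = 90.00° ✓; |QU| = 5.500 ✓; bearing(Q→R) − bearing(Q→U) = 147.0° ✓; |QR| = 5.501 ✓; ∠(QR, RP) = 90.00° ✓; |RP| = 20.50 ✗.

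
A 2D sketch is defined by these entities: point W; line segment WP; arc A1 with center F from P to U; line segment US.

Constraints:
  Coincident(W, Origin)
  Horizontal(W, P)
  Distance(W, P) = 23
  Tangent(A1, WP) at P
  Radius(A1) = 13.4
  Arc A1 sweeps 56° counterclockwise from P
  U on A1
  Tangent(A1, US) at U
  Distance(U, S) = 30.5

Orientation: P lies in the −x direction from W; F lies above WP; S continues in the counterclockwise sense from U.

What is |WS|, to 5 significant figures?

31.617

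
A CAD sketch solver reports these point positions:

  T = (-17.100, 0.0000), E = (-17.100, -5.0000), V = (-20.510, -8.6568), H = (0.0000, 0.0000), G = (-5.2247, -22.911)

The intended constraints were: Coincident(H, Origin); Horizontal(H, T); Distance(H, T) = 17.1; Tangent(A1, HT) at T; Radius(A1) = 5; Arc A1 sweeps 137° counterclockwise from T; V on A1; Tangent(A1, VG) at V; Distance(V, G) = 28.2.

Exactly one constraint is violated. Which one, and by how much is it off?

Distance(V, G) = 28.2 — off by 7.30.

H = (0.00, 0.00) ✓; H.y = 0.00, T.y = 0.00 ✓; |HT| = 17.10 ✓; ∠(ET, TH) = 90.00° ✓; |ET| = 5.000 ✓; bearing(E→V) − bearing(E→T) = 137.0° ✓; |EV| = 5.000 ✓; ∠(EV, VG) = 90.00° ✓; |VG| = 20.90 ✗.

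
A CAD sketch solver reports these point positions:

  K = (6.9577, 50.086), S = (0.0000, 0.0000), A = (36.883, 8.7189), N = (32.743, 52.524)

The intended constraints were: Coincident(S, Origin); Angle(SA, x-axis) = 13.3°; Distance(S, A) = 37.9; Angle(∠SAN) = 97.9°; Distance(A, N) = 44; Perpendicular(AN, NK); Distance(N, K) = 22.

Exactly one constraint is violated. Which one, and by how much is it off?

Distance(N, K) = 22 — off by 3.90.

S = (0.00, 0.00) ✓; SA at 13.30° ✓; |SA| = 37.90 ✓; ∠SAN = 97.90° ✓; |AN| = 44.00 ✓; ∠(AN, NK) = 90.00° ✓; |NK| = 25.90 ✗.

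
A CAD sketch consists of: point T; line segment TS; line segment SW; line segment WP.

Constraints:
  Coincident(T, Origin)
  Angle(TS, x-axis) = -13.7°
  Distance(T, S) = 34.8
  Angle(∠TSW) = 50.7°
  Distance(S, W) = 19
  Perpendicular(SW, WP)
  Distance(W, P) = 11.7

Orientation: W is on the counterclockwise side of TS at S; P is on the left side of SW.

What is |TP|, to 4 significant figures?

15.53

∠TSW = 50.7°, so SW runs at -13.7° + (180° − 50.7°) = 115.6° from the x-axis; with |SW| = 19.0, W = S + 19.0·(cos 115.6°, sin 115.6°) = (25.60, 8.893). The perpendicularity gives WP at right angles to SW; with |WP| = 11.7 on the left of SW, P = W + 11.7·(-0.9018, -0.4321) = (15.05, 3.837). Then |TP| = |P − T| = 15.53.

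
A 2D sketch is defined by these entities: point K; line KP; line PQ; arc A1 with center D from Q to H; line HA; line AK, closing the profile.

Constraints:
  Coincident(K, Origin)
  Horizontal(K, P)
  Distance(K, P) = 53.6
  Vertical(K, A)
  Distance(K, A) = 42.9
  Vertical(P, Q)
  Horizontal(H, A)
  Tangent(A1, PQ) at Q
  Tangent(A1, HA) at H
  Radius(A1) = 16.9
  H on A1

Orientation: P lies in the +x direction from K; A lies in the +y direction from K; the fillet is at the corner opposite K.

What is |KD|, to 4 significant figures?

44.98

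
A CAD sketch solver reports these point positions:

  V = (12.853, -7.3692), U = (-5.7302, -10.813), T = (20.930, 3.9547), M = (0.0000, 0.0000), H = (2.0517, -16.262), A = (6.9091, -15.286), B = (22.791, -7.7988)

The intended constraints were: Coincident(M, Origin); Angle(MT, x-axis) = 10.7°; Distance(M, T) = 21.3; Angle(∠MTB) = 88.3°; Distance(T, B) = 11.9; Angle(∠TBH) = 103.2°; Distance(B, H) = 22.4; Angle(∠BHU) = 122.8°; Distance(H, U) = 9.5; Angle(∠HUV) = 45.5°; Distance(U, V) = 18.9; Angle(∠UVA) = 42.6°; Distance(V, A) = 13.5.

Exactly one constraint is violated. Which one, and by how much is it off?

Distance(V, A) = 13.5 — off by 3.60.

M = (0.00, 0.00) ✓; MT at 10.70° ✓; |MT| = 21.30 ✓; ∠MTB = 88.30° ✓; |TB| = 11.90 ✓; ∠TBH = 103.2° ✓; |BH| = 22.40 ✓; ∠BHU = 122.8° ✓; |HU| = 9.500 ✓; ∠HUV = 45.50° ✓; |UV| = 18.90 ✓; ∠UVA = 42.60° ✓; |VA| = 9.900 ✗.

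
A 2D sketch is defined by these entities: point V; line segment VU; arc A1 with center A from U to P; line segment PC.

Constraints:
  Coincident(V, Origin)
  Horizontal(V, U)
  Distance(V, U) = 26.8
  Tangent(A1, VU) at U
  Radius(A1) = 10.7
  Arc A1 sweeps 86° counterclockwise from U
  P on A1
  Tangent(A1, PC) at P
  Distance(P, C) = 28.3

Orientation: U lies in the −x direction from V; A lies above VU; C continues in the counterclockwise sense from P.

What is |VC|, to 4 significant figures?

40.72

On A1, U sits at bearing -90° from A; an 86° counterclockwise sweep puts P at bearing -4°, so P = A + 10.7·(cos -4°, sin -4°) = (-16.13, 9.954). The tangent condition forces AP to be normal to PC, so PC runs along (−sin -4°, cos -4°); with |PC| = 28.3, C = (-14.15, 38.18). Then |VC| = |C − V| = 40.72.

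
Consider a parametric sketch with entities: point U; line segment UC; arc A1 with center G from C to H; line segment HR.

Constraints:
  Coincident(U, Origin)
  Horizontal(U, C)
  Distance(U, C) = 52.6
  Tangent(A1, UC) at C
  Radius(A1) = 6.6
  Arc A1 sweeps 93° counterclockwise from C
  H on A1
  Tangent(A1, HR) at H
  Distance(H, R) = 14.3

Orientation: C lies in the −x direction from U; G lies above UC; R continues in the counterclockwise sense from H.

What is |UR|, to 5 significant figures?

51.350

On A1, C sits at bearing -90° from G; a 93° counterclockwise sweep puts H at bearing 3°, so H = G + 6.6·(cos 3°, sin 3°) = (-46.009, 6.9454). Tangency of A1 to HR means the radius GH is perpendicular to HR, so HR runs along (−sin 3°, cos 3°); with |HR| = 14.3, R = (-46.757, 21.226). Then |UR| = |R − U| = 51.350.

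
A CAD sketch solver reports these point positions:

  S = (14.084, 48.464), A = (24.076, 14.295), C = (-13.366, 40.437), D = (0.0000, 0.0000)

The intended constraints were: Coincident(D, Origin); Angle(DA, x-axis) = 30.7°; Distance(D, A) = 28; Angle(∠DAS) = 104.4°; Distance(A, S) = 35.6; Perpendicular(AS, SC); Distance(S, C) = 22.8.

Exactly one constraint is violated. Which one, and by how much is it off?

Distance(S, C) = 22.8 — off by 5.80.

D = (0.00, 0.00) ✓; DA at 30.70° ✓; |DA| = 28.00 ✓; ∠DAS = 104.4° ✓; |AS| = 35.60 ✓; ∠(AS, SC) = 90.00° ✓; |SC| = 28.60 ✗.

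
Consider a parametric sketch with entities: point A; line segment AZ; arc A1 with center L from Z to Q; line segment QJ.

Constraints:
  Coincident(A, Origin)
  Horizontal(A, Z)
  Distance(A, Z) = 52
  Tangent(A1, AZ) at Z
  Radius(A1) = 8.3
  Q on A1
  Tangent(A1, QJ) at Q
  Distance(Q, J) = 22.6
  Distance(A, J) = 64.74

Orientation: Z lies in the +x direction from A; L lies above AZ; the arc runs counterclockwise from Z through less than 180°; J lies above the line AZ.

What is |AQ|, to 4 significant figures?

60.96

A is at the origin; AZ is horizontal with |AZ| = 52.0 and Z on the +x side, so Z = (52.00, 0.000). A1 meets AZ tangentially, so LZ is at right angles to AZ, so L = Z + (0, 8.3) = (52.00, 8.300). Since LQ ⟂ QJ (tangency), |LJ| = √(8.3² + 22.6²) = 24.08 regardless of where Q sits on A1. So J lies on both circle(A, 64.74) and circle(L, 24.08); the above-AZ intersection is J = (56.28, 31.99). Q is the foot of the tangent from J: Q = (60.18, 9.730).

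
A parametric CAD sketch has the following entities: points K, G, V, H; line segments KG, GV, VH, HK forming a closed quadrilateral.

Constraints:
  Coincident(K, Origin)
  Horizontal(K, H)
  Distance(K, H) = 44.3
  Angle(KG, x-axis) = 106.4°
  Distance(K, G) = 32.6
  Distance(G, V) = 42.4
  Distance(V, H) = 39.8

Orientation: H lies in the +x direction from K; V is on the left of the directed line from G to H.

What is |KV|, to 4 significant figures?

50.14

Checks: |GV| = 42.40 ✓; |VH| = 39.80 ✓.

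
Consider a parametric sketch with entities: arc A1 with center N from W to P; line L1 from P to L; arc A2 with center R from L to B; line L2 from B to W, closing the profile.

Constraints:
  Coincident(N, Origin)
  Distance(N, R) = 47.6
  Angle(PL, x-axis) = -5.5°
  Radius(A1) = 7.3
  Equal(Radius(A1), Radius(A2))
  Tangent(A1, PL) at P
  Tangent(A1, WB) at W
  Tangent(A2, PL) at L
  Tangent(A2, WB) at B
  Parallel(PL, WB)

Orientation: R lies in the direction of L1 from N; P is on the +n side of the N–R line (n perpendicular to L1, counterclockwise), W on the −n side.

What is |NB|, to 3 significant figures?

48.2

The slot axis is L1's direction at -5.5°, so u = (cos -5.5°, sin -5.5°) = (0.995, -0.0958) and n = (−sin -5.5°, cos -5.5°) = (0.0958, 0.995). N is at the origin and R lies 47.6 along u from N, so R = 47.6·u = (47.4, -4.56). Tangency of A1 to both parallel lines with radius 7.3 puts P and W at N ± 7.3·n: P = (0.700, 7.27), W = (-0.700, -7.27). Equal radii place L and B the same way about R: L = R + 7.3·n = (48.1, 2.70), B = R − 7.3·n = (46.7, -11.8). Then |NB| = |B − N| = 48.2.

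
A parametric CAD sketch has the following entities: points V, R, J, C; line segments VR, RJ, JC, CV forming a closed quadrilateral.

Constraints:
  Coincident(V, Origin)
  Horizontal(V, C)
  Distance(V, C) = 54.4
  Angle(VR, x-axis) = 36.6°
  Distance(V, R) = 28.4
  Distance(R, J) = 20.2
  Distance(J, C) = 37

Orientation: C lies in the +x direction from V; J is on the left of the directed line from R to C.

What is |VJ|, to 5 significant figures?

48.329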